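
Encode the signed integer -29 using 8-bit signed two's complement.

11100011

|-29| = 29 = 00011101 in 8 bits.
Invert the bits: 11100010. Add 1: 11100011.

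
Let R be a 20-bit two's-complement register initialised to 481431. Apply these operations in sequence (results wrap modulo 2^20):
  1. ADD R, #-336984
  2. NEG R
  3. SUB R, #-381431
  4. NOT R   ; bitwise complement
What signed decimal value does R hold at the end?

-236985

Start: R = 481431 = 01110101100010010111.
R = 481431 + (-336984) = 144447 = 00100011010000111111
R = −(144447) = -144447 = 11011100101111000001
R = -144447 − (-381431) = 236984 = 00111001110110111000
R = NOT 00111001110110111000 = 11000110001001000111 = -236985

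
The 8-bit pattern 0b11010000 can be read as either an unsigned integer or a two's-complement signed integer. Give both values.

Unsigned: 11010000 = 208.
Signed: MSB=1 → 208 − 256 = -48.

unsigned = 208, signed = -48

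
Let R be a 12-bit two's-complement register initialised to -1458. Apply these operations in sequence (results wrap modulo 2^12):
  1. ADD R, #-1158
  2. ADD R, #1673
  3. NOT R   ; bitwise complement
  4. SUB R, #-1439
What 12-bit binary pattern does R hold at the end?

100101001101

Start: R = -1458 = 101001001110.
R = -1458 + (-1158) = -2616; wraps to 1480 = 010111001000
R = 1480 + 1673 = 3153; wraps to -943 = 110001010001
R = NOT 110001010001 = 001110101110 = 942
R = 942 − (-1439) = 2381; wraps to -1715 = 100101001101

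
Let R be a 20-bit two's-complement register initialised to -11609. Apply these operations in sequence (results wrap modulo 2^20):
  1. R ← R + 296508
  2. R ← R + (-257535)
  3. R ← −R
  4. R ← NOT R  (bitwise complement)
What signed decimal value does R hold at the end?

27363

Start: R = -11609 = 11111101001010100111.
R = -11609 + 296508 = 284899 = 01000101100011100011
R = 284899 + (-257535) = 27364 = 00000110101011100100
R = −(27364) = -27364 = 11111001010100011100
R = NOT 11111001010100011100 = 00000110101011100011 = 27363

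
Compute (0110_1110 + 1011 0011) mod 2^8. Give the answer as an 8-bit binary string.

00100001

  01101110
+ 10110011
= 00100001  (discard carry-out 1)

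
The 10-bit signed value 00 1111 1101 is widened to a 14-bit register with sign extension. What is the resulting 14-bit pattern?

00000011111101

MSB of 0011111101 is 0; replicate it into the new high bits.
0000|0011111101 → 00000011111101 (still 253).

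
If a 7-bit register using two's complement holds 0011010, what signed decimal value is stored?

26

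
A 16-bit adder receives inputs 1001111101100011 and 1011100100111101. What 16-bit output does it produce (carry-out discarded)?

  1001111101100011
+ 1011100100111101
= 0101100010100000  (discard carry-out 1)

0101100010100000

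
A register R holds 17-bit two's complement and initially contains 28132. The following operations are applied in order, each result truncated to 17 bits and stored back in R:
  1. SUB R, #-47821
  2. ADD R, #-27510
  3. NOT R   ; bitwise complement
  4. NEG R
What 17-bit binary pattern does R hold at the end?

Start: R = 28132 = 00110110111100100.
R = 28132 − (-47821) = 75953; wraps to -55119 = 10010100010110001
R = -55119 + (-27510) = -82629; wraps to 48443 = 01011110100111011
R = NOT 01011110100111011 = 10100001011000100 = -48444
R = −(-48444) = 48444 = 01011110100111100

01011110100111100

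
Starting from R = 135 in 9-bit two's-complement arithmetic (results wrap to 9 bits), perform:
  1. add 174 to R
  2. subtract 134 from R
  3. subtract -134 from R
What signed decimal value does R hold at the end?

Start: R = 135 = 010000111.
R = 135 + 174 = 309; wraps to -203 = 100110101
R = -203 − 134 = -337; wraps to 175 = 010101111
R = 175 − (-134) = 309; wraps to -203 = 100110101

-203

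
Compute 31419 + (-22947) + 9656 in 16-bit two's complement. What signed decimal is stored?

18128

31419 + (-22947) = 8472 (0010000100011000)
8472 + 9656 = 18128 (0100011011010000)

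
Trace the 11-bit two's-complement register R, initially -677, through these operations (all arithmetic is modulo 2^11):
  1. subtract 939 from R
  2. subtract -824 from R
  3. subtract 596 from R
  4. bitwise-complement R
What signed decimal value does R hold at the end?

-661

Start: R = -677 = 10101011011.
R = -677 − 939 = -1616; wraps to 432 = 00110110000
R = 432 − (-824) = 1256; wraps to -792 = 10011101000
R = -792 − 596 = -1388; wraps to 660 = 01010010100
R = NOT 01010010100 = 10101101011 = -661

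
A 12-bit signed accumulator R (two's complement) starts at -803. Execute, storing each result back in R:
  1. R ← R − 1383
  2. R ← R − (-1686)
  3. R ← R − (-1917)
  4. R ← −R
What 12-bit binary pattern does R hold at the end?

101001110111

Start: R = -803 = 110011011101.
R = -803 − 1383 = -2186; wraps to 1910 = 011101110110
R = 1910 − (-1686) = 3596; wraps to -500 = 111000001100
R = -500 − (-1917) = 1417 = 010110001001
R = −(1417) = -1417 = 101001110111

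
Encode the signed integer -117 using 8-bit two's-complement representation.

10001011

|-117| = 117 = 01110101 in 8 bits.
Invert the bits: 10001010. Add 1: 10001011.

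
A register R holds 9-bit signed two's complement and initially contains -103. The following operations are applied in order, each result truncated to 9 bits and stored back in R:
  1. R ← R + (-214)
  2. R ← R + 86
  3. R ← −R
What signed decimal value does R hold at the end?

Start: R = -103 = 110011001.
R = -103 + (-214) = -317; wraps to 195 = 011000011
R = 195 + 86 = 281; wraps to -231 = 100011001
R = −(-231) = 231 = 011100111

231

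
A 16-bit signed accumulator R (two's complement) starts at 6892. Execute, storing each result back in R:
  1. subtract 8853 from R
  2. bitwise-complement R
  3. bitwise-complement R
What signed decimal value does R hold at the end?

-1961

Start: R = 6892 = 0001101011101100.
R = 6892 − 8853 = -1961 = 1111100001010111
R = NOT 1111100001010111 = 0000011110101000 = 1960
R = NOT 0000011110101000 = 1111100001010111 = -1961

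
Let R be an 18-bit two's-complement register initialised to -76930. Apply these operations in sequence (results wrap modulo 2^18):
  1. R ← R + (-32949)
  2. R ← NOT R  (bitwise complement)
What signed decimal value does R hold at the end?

Start: R = -76930 = 101101001101111110.
R = -76930 + (-32949) = -109879 = 100101001011001001
R = NOT 100101001011001001 = 011010110100110110 = 109878

109878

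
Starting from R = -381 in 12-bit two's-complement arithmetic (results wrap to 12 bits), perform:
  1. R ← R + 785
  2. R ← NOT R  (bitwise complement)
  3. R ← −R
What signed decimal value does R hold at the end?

Start: R = -381 = 111010000011.
R = -381 + 785 = 404 = 000110010100
R = NOT 000110010100 = 111001101011 = -405
R = −(-405) = 405 = 000110010101

405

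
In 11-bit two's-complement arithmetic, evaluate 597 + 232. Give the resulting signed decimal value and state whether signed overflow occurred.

829; no overflow

597 → 01001010101
232 → 00011101000
  01001010101
+ 00011101000
= 01100111101
Result 01100111101: MSB = 0 → value 829.
Both addends are non-negative and so is the stored result: no signed overflow.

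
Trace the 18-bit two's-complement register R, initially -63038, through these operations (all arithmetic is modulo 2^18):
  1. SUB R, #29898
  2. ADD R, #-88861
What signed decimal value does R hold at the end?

80347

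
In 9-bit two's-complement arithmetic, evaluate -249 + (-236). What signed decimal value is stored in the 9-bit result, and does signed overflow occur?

27; overflow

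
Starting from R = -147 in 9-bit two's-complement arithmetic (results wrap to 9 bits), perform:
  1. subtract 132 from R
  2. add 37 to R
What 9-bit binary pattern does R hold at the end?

100001110

Start: R = -147 = 101101101.
R = -147 − 132 = -279; wraps to 233 = 011101001
R = 233 + 37 = 270; wraps to -242 = 100001110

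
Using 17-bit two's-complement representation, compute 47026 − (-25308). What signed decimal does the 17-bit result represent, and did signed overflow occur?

-58738; overflow

47026 → 01011011110110010
-25308 → 11001110100100100
Subtract via negate-and-add: invert 11001110100100100 + 1 = 00110001011011100 (i.e. 25308).
  01011011110110010
+ 00110001011011100
= 10001101010001110
Result 10001101010001110: MSB = 1 → 72334 − 131072 = -58738.
Both addends (after negating the subtrahend) are non-negative but the stored result is negative: signed overflow. The true value 47026 − (-25308) = 72334 lies outside [-65536, 65535].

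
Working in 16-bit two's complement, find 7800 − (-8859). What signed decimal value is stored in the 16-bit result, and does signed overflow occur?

7800 → 0001111001111000
-8859 → 1101110101100101
Subtract via negate-and-add: invert 1101110101100101 + 1 = 0010001010011011 (i.e. 8859).
  0001111001111000
+ 0010001010011011
= 0100000100010011
Result 0100000100010011: MSB = 0 → value 16659.
Both addends (after negating the subtrahend) are non-negative and so is the stored result: no signed overflow.

16659; no overflow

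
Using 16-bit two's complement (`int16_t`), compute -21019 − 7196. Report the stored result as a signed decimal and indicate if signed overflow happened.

-28215; no overflow

-21019 → 1010110111100101
7196 → 0001110000011100
Subtract via negate-and-add: invert 0001110000011100 + 1 = 1110001111100100 (i.e. -7196).
  1010110111100101
+ 1110001111100100
= 1001000111001001  (discard carry-out 1)
Result 1001000111001001: MSB = 1 → 37321 − 65536 = -28215.
Both addends (after negating the subtrahend) are negative and so is the stored result: no signed overflow.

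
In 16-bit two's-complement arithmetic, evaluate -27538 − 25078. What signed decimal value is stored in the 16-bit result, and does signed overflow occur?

12920; overflow

-27538 → 1001010001101110
25078 → 0110000111110110
Subtract via negate-and-add: invert 0110000111110110 + 1 = 1001111000001010 (i.e. -25078).
  1001010001101110
+ 1001111000001010
= 0011001001111000  (discard carry-out 1)
Result 0011001001111000: MSB = 0 → value 12920.
Both addends (after negating the subtrahend) are negative but the stored result is non-negative: signed overflow. The true value -27538 − 25078 = -52616 lies outside [-32768, 32767].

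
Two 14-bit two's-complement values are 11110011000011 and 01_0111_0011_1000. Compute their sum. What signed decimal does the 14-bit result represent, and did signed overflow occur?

11110011000011 = -829 (signed)
01_0111_0011_1000 → 01011100111000 = 5944 (signed)
  11110011000011
+ 01011100111000
= 01001111111011  (discard carry-out 1)
Result 01001111111011: MSB = 0 → value 5115.
Addends have opposite signs, so signed overflow cannot occur.

5115; no overflow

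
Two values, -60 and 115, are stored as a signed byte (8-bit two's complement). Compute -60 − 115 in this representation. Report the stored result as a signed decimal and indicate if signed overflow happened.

-60 → 11000100
115 → 01110011
Subtract via negate-and-add: invert 01110011 + 1 = 10001101 (i.e. -115).
  11000100
+ 10001101
= 01010001  (discard carry-out 1)
Result 01010001: MSB = 0 → value 81.
Both addends (after negating the subtrahend) are negative but the stored result is non-negative: signed overflow. The true value -60 − 115 = -175 lies outside [-128, 127].

81; overflow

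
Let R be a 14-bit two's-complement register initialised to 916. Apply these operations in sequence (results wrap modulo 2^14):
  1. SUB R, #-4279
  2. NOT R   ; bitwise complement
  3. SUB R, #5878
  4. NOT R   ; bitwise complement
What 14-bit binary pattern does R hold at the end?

10101101000001

Start: R = 916 = 00001110010100.
R = 916 − (-4279) = 5195 = 01010001001011
R = NOT 01010001001011 = 10101110110100 = -5196
R = -5196 − 5878 = -11074; wraps to 5310 = 01010010111110
R = NOT 01010010111110 = 10101101000001 = -5311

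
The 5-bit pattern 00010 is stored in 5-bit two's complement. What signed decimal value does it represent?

2

MSB is 0, so the value is non-negative: 00010 = 2.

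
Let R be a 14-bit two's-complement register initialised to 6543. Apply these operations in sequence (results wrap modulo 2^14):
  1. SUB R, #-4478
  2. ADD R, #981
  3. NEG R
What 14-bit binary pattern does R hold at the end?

Start: R = 6543 = 01100110001111.
R = 6543 − (-4478) = 11021; wraps to -5363 = 10101100001101
R = -5363 + 981 = -4382 = 10111011100010
R = −(-4382) = 4382 = 01000100011110

01000100011110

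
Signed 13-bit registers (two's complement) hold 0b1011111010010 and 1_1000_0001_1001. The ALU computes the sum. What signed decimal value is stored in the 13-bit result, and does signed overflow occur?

4075; overflow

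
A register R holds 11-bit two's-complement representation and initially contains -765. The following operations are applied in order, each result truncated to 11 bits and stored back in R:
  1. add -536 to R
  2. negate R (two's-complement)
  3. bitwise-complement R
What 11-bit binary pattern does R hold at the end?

01011101010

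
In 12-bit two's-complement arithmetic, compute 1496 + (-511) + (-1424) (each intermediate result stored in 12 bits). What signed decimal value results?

1496 + (-511) = 985 (001111011001)
985 + (-1424) = -439 (111001001001)

-439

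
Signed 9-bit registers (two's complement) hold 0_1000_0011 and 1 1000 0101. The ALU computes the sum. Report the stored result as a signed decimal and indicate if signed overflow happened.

8; no overflow

0_1000_0011 → 010000011 = 131 (signed)
1 1000 0101 → 110000101 = -123 (signed)
  010000011
+ 110000101
= 000001000  (discard carry-out 1)
Result 000001000: MSB = 0 → value 8.
Addends have opposite signs, so signed overflow cannot occur.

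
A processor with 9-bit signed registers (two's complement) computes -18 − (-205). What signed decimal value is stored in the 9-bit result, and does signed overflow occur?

187; no overflow

-18 → 111101110
-205 → 100110011
Subtract via negate-and-add: invert 100110011 + 1 = 011001101 (i.e. 205).
  111101110
+ 011001101
= 010111011  (discard carry-out 1)
Result 010111011: MSB = 0 → value 187.
Addends (after negating the subtrahend) have opposite signs, so signed overflow cannot occur.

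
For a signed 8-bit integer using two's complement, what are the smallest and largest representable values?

min = -128, max = 127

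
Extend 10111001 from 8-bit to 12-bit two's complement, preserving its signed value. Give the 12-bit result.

111110111001

MSB of 10111001 is 1; replicate it into the new high bits.
1111|10111001 → 111110111001 (still -71).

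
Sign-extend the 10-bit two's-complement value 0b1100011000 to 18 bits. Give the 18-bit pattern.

111111111100011000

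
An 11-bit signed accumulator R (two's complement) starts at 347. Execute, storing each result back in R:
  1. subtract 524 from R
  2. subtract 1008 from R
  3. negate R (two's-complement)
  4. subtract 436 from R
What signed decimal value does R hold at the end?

749

Start: R = 347 = 00101011011.
R = 347 − 524 = -177 = 11101001111
R = -177 − 1008 = -1185; wraps to 863 = 01101011111
R = −(863) = -863 = 10010100001
R = -863 − 436 = -1299; wraps to 749 = 01011101101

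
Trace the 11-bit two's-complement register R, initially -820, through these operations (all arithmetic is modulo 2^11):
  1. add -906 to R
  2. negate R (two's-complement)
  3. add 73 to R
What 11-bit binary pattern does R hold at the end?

Start: R = -820 = 10011001100.
R = -820 + (-906) = -1726; wraps to 322 = 00101000010
R = −(322) = -322 = 11010111110
R = -322 + 73 = -249 = 11100000111

11100000111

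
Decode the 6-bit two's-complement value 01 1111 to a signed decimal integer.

MSB is 0, so the value is non-negative: 011111 = 31.

31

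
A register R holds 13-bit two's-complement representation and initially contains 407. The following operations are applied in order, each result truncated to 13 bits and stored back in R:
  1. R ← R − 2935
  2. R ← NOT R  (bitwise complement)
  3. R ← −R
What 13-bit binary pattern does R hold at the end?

1011000100001

Start: R = 407 = 0000110010111.
R = 407 − 2935 = -2528 = 1011000100000
R = NOT 1011000100000 = 0100111011111 = 2527
R = −(2527) = -2527 = 1011000100001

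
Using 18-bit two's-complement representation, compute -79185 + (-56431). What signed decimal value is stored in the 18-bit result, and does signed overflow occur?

126528; overflow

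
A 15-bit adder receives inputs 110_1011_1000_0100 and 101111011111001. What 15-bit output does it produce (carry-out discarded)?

  110101110000100
+ 101111011111001
= 100101001111101  (discard carry-out 1)

100101001111101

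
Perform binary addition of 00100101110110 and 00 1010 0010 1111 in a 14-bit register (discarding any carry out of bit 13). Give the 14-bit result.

01001110100101

  00100101110110
+ 00101000101111
= 01001110100101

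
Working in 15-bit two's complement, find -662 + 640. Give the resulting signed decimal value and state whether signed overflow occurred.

-22; no overflow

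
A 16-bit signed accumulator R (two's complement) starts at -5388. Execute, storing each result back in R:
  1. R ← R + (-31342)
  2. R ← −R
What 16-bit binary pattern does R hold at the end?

Start: R = -5388 = 1110101011110100.
R = -5388 + (-31342) = -36730; wraps to 28806 = 0111000010000110
R = −(28806) = -28806 = 1000111101111010

1000111101111010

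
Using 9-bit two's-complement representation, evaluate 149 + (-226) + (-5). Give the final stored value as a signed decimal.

-82

149 + (-226) = -77 (110110011)
-77 + (-5) = -82 (110101110)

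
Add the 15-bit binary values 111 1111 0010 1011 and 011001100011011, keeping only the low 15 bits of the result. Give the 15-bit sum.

  111111100101011
+ 011001100011011
= 011001001000110  (discard carry-out 1)

011001001000110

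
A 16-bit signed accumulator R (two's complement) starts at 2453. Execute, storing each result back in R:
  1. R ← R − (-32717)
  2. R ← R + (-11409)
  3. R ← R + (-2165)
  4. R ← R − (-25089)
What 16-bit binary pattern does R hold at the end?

1011011001011101

Start: R = 2453 = 0000100110010101.
R = 2453 − (-32717) = 35170; wraps to -30366 = 1000100101100010
R = -30366 + (-11409) = -41775; wraps to 23761 = 0101110011010001
R = 23761 + (-2165) = 21596 = 0101010001011100
R = 21596 − (-25089) = 46685; wraps to -18851 = 1011011001011101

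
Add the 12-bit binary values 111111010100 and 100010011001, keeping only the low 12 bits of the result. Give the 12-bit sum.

  111111010100
+ 100010011001
= 100001101101  (discard carry-out 1)

100001101101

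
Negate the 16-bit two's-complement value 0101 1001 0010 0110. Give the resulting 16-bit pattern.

1010011011011010

Invert: 1010011011011001. Add 1: 1010011011011010.
Check: 0101100100100110 = 22822, 1010011011011010 = -22822.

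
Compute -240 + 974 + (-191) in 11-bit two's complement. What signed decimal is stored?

543

-240 + 974 = 734 (01011011110)
734 + (-191) = 543 (01000011111)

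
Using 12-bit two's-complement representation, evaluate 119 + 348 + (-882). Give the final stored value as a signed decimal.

-415

119 + 348 = 467 (000111010011)
467 + (-882) = -415 (111001100001)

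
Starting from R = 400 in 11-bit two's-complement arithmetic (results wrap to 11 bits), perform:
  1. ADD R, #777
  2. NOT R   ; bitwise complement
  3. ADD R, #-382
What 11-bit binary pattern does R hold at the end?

Start: R = 400 = 00110010000.
R = 400 + 777 = 1177; wraps to -871 = 10010011001
R = NOT 10010011001 = 01101100110 = 870
R = 870 + (-382) = 488 = 00111101000

00111101000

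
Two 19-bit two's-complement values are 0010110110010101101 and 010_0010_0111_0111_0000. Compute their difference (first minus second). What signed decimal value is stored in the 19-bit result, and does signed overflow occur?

-47811; no overflow

0010110110010101101 = 93357 (signed)
010_0010_0111_0111_0000 → 0100010011101110000 = 141168 (signed)
Subtract via negate-and-add: invert 0100010011101110000 + 1 = 1011101100010010000 (i.e. -141168).
  0010110110010101101
+ 1011101100010010000
= 1110100010100111101
Result 1110100010100111101: MSB = 1 → 476477 − 524288 = -47811.
Addends (after negating the subtrahend) have opposite signs, so signed overflow cannot occur.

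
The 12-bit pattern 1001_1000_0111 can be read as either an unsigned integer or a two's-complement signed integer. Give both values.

unsigned = 2439, signed = -1657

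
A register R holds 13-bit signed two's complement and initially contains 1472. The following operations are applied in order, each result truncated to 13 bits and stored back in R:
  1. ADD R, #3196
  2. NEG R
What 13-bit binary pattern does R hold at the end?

Start: R = 1472 = 0010111000000.
R = 1472 + 3196 = 4668; wraps to -3524 = 1001000111100
R = −(-3524) = 3524 = 0110111000100

0110111000100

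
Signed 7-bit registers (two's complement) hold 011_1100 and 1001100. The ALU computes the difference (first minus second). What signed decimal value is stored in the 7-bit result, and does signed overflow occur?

011_1100 → 0111100 = 60 (signed)
1001100 = -52 (signed)
Subtract via negate-and-add: invert 1001100 + 1 = 0110100 (i.e. 52).
  0111100
+ 0110100
= 1110000
Result 1110000: MSB = 1 → 112 − 128 = -16.
Both addends (after negating the subtrahend) are non-negative but the stored result is negative: signed overflow. The true value 60 − (-52) = 112 lies outside [-64, 63].

-16; overflow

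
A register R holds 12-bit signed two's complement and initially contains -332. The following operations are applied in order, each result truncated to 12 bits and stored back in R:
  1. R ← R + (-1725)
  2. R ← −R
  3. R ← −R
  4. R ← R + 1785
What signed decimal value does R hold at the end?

-272

Start: R = -332 = 111010110100.
R = -332 + (-1725) = -2057; wraps to 2039 = 011111110111
R = −(2039) = -2039 = 100000001001
R = −(-2039) = 2039 = 011111110111
R = 2039 + 1785 = 3824; wraps to -272 = 111011110000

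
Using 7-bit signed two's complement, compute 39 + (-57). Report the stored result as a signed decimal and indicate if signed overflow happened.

39 → 0100111
-57 → 1000111
  0100111
+ 1000111
= 1101110
Result 1101110: MSB = 1 → 110 − 128 = -18.
Addends have opposite signs, so signed overflow cannot occur.

-18; no overflow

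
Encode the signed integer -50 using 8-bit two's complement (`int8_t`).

|-50| = 50 = 00110010 in 8 bits.
Invert the bits: 11001101. Add 1: 11001110.

11001110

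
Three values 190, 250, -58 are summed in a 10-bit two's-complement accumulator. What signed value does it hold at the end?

190 + 250 = 440 (0110111000)
440 + (-58) = 382 (0101111110)

382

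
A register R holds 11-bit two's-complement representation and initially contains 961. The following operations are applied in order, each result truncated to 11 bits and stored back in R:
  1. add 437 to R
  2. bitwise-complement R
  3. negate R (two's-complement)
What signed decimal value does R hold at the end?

-649

Start: R = 961 = 01111000001.
R = 961 + 437 = 1398; wraps to -650 = 10101110110
R = NOT 10101110110 = 01010001001 = 649
R = −(649) = -649 = 10101110111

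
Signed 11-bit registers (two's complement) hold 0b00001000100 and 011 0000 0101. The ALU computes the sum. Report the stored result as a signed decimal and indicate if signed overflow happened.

0b00001000100 → 00001000100 = 68 (signed)
011 0000 0101 → 01100000101 = 773 (signed)
  00001000100
+ 01100000101
= 01101001001
Result 01101001001: MSB = 0 → value 841.
Both addends are non-negative and so is the stored result: no signed overflow.

841; no overflow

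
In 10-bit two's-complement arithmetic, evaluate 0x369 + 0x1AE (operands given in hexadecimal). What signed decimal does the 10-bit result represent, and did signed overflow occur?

279; no overflow

0x369 = 1101101001 = -151 (signed)
0x1AE = 0110101110 = 430 (signed)
  1101101001
+ 0110101110
= 0100010111  (discard carry-out 1)
Result 0100010111: MSB = 0 → value 279.
Addends have opposite signs, so signed overflow cannot occur.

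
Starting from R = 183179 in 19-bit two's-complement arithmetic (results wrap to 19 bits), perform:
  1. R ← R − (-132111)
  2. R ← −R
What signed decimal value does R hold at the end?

208998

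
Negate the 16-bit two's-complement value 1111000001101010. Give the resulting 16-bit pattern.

Invert: 0000111110010101. Add 1: 0000111110010110.
Check: 1111000001101010 = -3990, 0000111110010110 = 3990.

0000111110010110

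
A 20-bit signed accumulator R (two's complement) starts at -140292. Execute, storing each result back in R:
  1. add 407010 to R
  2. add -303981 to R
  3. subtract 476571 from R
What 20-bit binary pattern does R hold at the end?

Start: R = -140292 = 11011101101111111100.
R = -140292 + 407010 = 266718 = 01000001000111011110
R = 266718 + (-303981) = -37263 = 11110110111001110001
R = -37263 − 476571 = -513834 = 10000010100011010110

10000010100011010110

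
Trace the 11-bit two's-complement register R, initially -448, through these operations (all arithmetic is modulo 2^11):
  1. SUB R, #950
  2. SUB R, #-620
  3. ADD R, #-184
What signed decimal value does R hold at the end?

Start: R = -448 = 11001000000.
R = -448 − 950 = -1398; wraps to 650 = 01010001010
R = 650 − (-620) = 1270; wraps to -778 = 10011110110
R = -778 + (-184) = -962 = 10000111110

-962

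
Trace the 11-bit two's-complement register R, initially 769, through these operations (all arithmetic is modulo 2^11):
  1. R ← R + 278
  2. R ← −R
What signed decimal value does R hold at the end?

1001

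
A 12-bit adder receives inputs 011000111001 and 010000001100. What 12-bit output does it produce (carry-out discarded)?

101001000101

  011000111001
+ 010000001100
= 101001000101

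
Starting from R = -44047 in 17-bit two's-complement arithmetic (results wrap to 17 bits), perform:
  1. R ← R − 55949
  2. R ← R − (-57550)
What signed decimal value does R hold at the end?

-42446

Start: R = -44047 = 10101001111110001.
R = -44047 − 55949 = -99996; wraps to 31076 = 00111100101100100
R = 31076 − (-57550) = 88626; wraps to -42446 = 10101101000110010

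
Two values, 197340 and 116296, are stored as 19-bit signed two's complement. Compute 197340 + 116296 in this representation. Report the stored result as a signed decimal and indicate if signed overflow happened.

197340 → 0110000001011011100
116296 → 0011100011001001000
  0110000001011011100
+ 0011100011001001000
= 1001100100100100100
Result 1001100100100100100: MSB = 1 → 313636 − 524288 = -210652.
Both addends are non-negative but the stored result is negative: signed overflow. The true value 197340 + 116296 = 313636 lies outside [-262144, 262143].

-210652; overflow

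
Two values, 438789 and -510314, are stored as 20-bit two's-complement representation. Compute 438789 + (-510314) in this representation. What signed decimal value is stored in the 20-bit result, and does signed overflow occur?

438789 → 01101011001000000101
-510314 → 10000011011010010110
  01101011001000000101
+ 10000011011010010110
= 11101110100010011011
Result 11101110100010011011: MSB = 1 → 977051 − 1048576 = -71525.
Addends have opposite signs, so signed overflow cannot occur.

-71525; no overflow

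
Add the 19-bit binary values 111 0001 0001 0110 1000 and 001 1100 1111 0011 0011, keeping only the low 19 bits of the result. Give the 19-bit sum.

0001110000010011011

  1110001000101101000
+ 0011100111100110011
= 0001110000010011011  (discard carry-out 1)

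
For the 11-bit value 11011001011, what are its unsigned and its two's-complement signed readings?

Unsigned: 11011001011 = 1739.
Signed: MSB=1 → 1739 − 2048 = -309.

unsigned = 1739, signed = -309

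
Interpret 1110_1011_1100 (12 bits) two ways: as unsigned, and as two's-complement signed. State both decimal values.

unsigned = 3772, signed = -324

Unsigned: 111010111100 = 3772.
Signed: MSB=1 → 3772 − 4096 = -324.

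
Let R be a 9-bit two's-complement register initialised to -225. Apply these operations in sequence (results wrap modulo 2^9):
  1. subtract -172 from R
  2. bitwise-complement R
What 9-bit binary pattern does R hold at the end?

000110100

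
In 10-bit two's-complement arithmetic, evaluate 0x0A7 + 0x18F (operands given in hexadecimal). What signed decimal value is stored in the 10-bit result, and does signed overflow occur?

-458; overflow

0x0A7 = 0010100111 = 167 (signed)
0x18F = 0110001111 = 399 (signed)
  0010100111
+ 0110001111
= 1000110110
Result 1000110110: MSB = 1 → 566 − 1024 = -458.
Both addends are non-negative but the stored result is negative: signed overflow. The true value 167 + 399 = 566 lies outside [-512, 511].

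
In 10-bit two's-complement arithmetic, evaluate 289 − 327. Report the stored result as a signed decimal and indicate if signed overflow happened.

-38; no overflow

289 → 0100100001
327 → 0101000111
Subtract via negate-and-add: invert 0101000111 + 1 = 1010111001 (i.e. -327).
  0100100001
+ 1010111001
= 1111011010
Result 1111011010: MSB = 1 → 986 − 1024 = -38.
Addends (after negating the subtrahend) have opposite signs, so signed overflow cannot occur.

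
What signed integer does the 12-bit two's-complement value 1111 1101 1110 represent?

-34

MSB is 1, so the value is negative.
Unsigned reading: 4062. Subtract 2^12 = 4096: 4062 − 4096 = -34.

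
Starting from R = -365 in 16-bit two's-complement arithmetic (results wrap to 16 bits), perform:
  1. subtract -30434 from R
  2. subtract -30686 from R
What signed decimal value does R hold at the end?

-4781

Start: R = -365 = 1111111010010011.
R = -365 − (-30434) = 30069 = 0111010101110101
R = 30069 − (-30686) = 60755; wraps to -4781 = 1110110101010011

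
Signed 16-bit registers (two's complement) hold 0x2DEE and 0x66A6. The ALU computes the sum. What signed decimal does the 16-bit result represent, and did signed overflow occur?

0x2DEE = 0010110111101110 = 11758 (signed)
0x66A6 = 0110011010100110 = 26278 (signed)
  0010110111101110
+ 0110011010100110
= 1001010010010100
Result 1001010010010100: MSB = 1 → 38036 − 65536 = -27500.
Both addends are non-negative but the stored result is negative: signed overflow. The true value 11758 + 26278 = 38036 lies outside [-32768, 32767].

-27500; overflow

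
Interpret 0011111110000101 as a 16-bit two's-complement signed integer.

16261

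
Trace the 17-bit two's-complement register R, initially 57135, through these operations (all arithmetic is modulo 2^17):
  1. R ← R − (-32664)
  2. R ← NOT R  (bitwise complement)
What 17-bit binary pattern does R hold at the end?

01010000100111000

Start: R = 57135 = 01101111100101111.
R = 57135 − (-32664) = 89799; wraps to -41273 = 10101111011000111
R = NOT 10101111011000111 = 01010000100111000 = 41272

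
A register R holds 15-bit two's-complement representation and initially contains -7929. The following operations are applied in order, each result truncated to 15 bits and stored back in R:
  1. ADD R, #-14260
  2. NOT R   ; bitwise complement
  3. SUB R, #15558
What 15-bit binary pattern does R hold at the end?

Start: R = -7929 = 110000100000111.
R = -7929 + (-14260) = -22189; wraps to 10579 = 010100101010011
R = NOT 010100101010011 = 101011010101100 = -10580
R = -10580 − 15558 = -26138; wraps to 6630 = 001100111100110

001100111100110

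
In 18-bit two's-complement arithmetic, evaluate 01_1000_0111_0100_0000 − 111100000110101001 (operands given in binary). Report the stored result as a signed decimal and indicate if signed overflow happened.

116119; no overflow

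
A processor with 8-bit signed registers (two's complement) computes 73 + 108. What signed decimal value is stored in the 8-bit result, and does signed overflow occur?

-75; overflow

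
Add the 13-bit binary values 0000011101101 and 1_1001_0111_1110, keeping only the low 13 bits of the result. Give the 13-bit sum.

1101001101011

  0000011101101
+ 1100101111110
= 1101001101011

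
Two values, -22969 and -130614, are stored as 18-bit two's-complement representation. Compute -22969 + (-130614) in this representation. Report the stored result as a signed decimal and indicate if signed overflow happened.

108561; overflow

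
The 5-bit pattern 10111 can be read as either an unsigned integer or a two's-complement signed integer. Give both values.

unsigned = 23, signed = -9

Unsigned: 10111 = 23.
Signed: MSB=1 → 23 − 32 = -9.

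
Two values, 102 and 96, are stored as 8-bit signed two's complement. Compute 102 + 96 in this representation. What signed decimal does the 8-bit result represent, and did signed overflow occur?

-58; overflow

102 → 01100110
96 → 01100000
  01100110
+ 01100000
= 11000110
Result 11000110: MSB = 1 → 198 − 256 = -58.
Both addends are non-negative but the stored result is negative: signed overflow. The true value 102 + 96 = 198 lies outside [-128, 127].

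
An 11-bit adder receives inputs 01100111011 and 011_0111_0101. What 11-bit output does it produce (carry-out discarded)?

11010110000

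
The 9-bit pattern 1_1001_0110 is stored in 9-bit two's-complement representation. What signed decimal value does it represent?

-106

MSB is 1, so the value is negative.
Invert: 001101001. Add 1: 001101010 = 106. So the value is −106.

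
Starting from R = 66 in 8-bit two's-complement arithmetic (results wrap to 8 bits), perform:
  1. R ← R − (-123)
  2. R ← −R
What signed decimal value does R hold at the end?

Start: R = 66 = 01000010.
R = 66 − (-123) = 189; wraps to -67 = 10111101
R = −(-67) = 67 = 01000011

67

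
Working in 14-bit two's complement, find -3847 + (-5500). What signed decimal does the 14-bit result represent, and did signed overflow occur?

7037; overflow

-3847 → 11000011111001
-5500 → 10101010000100
  11000011111001
+ 10101010000100
= 01101101111101  (discard carry-out 1)
Result 01101101111101: MSB = 0 → value 7037.
Both addends are negative but the stored result is non-negative: signed overflow. The true value -3847 + (-5500) = -9347 lies outside [-8192, 8191].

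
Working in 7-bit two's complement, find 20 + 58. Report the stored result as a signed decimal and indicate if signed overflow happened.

20 → 0010100
58 → 0111010
  0010100
+ 0111010
= 1001110
Result 1001110: MSB = 1 → 78 − 128 = -50.
Both addends are non-negative but the stored result is negative: signed overflow. The true value 20 + 58 = 78 lies outside [-64, 63].

-50; overflow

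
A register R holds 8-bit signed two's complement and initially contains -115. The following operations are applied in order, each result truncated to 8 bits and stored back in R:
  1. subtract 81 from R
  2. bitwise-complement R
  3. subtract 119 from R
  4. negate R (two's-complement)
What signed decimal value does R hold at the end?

-76

Start: R = -115 = 10001101.
R = -115 − 81 = -196; wraps to 60 = 00111100
R = NOT 00111100 = 11000011 = -61
R = -61 − 119 = -180; wraps to 76 = 01001100
R = −(76) = -76 = 10110100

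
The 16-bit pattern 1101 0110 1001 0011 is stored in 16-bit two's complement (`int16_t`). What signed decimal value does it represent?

MSB is 1, so the value is negative.
Invert: 0010100101101100. Add 1: 0010100101101101 = 10605. So the value is −10605.

-10605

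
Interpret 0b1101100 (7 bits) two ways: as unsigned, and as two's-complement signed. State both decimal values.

unsigned = 108, signed = -20

Unsigned: 1101100 = 108.
Signed: MSB=1 → 108 − 128 = -20.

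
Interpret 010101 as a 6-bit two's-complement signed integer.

21

MSB is 0, so the value is non-negative: 010101 = 21.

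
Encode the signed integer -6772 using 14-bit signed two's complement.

|-6772| = 6772 = 01101001110100 in 14 bits.
Invert the bits: 10010110001011. Add 1: 10010110001100.
Check: 10010110001100 reads as 9612 − 16384 = -6772.

10010110001100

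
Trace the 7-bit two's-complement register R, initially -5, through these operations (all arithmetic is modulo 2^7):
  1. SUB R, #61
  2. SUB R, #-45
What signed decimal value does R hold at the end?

Start: R = -5 = 1111011.
R = -5 − 61 = -66; wraps to 62 = 0111110
R = 62 − (-45) = 107; wraps to -21 = 1101011

-21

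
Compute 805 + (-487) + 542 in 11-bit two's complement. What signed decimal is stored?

860

805 + (-487) = 318 (00100111110)
318 + 542 = 860 (01101011100)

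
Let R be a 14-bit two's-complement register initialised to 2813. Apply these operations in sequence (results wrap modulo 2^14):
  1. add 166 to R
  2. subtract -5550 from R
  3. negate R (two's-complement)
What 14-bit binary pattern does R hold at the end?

01111010101111

Start: R = 2813 = 00101011111101.
R = 2813 + 166 = 2979 = 00101110100011
R = 2979 − (-5550) = 8529; wraps to -7855 = 10000101010001
R = −(-7855) = 7855 = 01111010101111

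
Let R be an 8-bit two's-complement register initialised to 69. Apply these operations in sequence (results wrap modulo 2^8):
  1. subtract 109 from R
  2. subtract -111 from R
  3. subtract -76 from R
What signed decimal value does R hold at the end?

-109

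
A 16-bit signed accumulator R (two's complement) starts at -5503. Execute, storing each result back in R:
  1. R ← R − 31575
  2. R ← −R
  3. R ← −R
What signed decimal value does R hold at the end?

Start: R = -5503 = 1110101010000001.
R = -5503 − 31575 = -37078; wraps to 28458 = 0110111100101010
R = −(28458) = -28458 = 1001000011010110
R = −(-28458) = 28458 = 0110111100101010

28458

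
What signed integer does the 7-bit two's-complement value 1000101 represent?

-59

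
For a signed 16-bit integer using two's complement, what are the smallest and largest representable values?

min = -32768, max = 32767

Minimum: −2^15 = -32768.
Maximum: 2^15 − 1 = 32767.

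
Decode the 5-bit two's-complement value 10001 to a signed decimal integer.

-15

MSB is 1, so the value is negative.
Invert: 01110. Add 1: 01111 = 15. So the value is −15.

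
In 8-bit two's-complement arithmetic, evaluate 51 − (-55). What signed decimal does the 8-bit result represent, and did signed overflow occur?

51 → 00110011
-55 → 11001001
Subtract via negate-and-add: invert 11001001 + 1 = 00110111 (i.e. 55).
  00110011
+ 00110111
= 01101010
Result 01101010: MSB = 0 → value 106.
Both addends (after negating the subtrahend) are non-negative and so is the stored result: no signed overflow.

106; no overflow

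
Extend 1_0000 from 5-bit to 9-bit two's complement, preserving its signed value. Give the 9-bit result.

111110000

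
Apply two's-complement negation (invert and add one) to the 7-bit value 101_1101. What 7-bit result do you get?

Invert: 0100010. Add 1: 0100011.
Check: 1011101 = -35, 0100011 = 35.

0100011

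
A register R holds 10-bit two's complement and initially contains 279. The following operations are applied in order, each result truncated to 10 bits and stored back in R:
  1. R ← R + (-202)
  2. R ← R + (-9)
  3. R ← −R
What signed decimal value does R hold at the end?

Start: R = 279 = 0100010111.
R = 279 + (-202) = 77 = 0001001101
R = 77 + (-9) = 68 = 0001000100
R = −(68) = -68 = 1110111100

-68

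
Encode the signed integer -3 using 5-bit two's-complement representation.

|-3| = 3 = 00011 in 5 bits.
Invert the bits: 11100. Add 1: 11101.
Check: 11101 reads as 29 − 32 = -3.

11101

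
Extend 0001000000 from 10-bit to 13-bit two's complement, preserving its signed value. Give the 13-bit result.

MSB of 0001000000 is 0; replicate it into the new high bits.
000|0001000000 → 0000001000000 (still 64).

0000001000000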